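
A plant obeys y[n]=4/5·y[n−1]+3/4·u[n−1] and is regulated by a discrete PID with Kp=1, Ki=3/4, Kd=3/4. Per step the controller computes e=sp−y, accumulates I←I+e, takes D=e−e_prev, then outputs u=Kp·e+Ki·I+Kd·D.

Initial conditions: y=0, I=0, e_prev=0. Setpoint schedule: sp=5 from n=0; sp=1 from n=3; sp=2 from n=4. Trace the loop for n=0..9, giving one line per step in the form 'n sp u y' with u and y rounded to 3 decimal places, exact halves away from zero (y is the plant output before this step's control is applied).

(exact arithmetic carried between steps; '≈' marks a value shown rounded to 6 d.p. or computed from one; I and e_prev carry over from the previous line; the table rounds u and y to 3 d.p., halves away from zero)
n=0: y=0, sp=5, e=sp−y=5; I=5, D=e−e_prev=5; u=1·5+3/4·5+3/4·5=12.5; next y=4/5·0+3/4·12.5=9.375
n=1: y=9.375, sp=5, e=sp−y=-4.375; I=0.625, D=e−e_prev=-9.375; u=1·(-4.375)+3/4·0.625+3/4·(-9.375)=-10.9375; next y=4/5·9.375+3/4·(-10.9375)=-0.703125
n=2: y=-0.703125, sp=5, e=sp−y=5.703125; I=6.328125, D=e−e_prev=10.078125; u=1·5.703125+3/4·6.328125+3/4·10.078125≈18.007813; next y=4/5·(-0.703125)+3/4·18.007813≈12.943359
n=3: y≈12.943359, sp=1, e=sp−y≈-11.943359; I≈-5.615234, D=e−e_prev≈-17.646484; u=1·(-11.943359)+3/4·(-5.615234)+3/4·(-17.646484)≈-29.389648; next y=4/5·12.943359+3/4·(-29.389648)≈-11.687549
n=4: y≈-11.687549, sp=2, e=sp−y≈13.687549; I≈8.072314, D=e−e_prev≈25.630908; u=1·13.687549+3/4·8.072314+3/4·25.630908≈38.964966; next y=4/5·(-11.687549)+3/4·38.964966≈19.873685
n=5: y≈19.873685, sp=2, e=sp−y≈-17.873685; I≈-9.801371, D=e−e_prev≈-31.561234; u=1·(-17.873685)+3/4·(-9.801371)+3/4·(-31.561234)≈-48.895639; next y=4/5·19.873685+3/4·(-48.895639)≈-20.772781
n=6: y≈-20.772781, sp=2, e=sp−y≈22.772781; I≈12.971410, D=e−e_prev≈40.646466; u=1·22.772781+3/4·12.971410+3/4·40.646466≈62.986188; next y=4/5·(-20.772781)+3/4·62.986188≈30.621416
n=7: y≈30.621416, sp=2, e=sp−y≈-28.621416; I≈-15.650006, D=e−e_prev≈-51.394198; u=1·(-28.621416)+3/4·(-15.650006)+3/4·(-51.394198)≈-78.904569; next y=4/5·30.621416+3/4·(-78.904569)≈-34.681294
n=8: y≈-34.681294, sp=2, e=sp−y≈36.681294; I≈21.031288, D=e−e_prev≈65.302710; u=1·36.681294+3/4·21.031288+3/4·65.302710≈101.431792; next y=4/5·(-34.681294)+3/4·101.431792≈48.328809
n=9: y≈48.328809, sp=2, e=sp−y≈-46.328809; I≈-25.297522, D=e−e_prev≈-83.010103; u=1·(-46.328809)+3/4·(-25.297522)+3/4·(-83.010103)≈-127.559527; next y=4/5·48.328809+3/4·(-127.559527)≈-57.006598

0 5 12.500 0.000
1 5 -10.938 9.375
2 5 18.008 -0.703
3 1 -29.390 12.943
4 2 38.965 -11.688
5 2 -48.896 19.874
6 2 62.986 -20.773
7 2 -78.905 30.621
8 2 101.432 -34.681
9 2 -127.560 48.329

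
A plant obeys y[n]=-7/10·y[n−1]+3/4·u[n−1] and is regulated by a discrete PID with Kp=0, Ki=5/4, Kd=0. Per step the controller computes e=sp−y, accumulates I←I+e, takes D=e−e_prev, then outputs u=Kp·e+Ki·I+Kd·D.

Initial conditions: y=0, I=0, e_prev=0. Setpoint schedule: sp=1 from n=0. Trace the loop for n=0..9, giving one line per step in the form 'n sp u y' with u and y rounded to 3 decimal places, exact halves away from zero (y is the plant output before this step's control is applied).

(exact arithmetic carried between steps; '≈' marks a value shown rounded to 6 d.p. or computed from one; I and e_prev carry over from the previous line; the table rounds u and y to 3 d.p., halves away from zero)
n=0: y=0, sp=1, e=sp−y=1; I=1, D=e−e_prev=1; u=0·1+5/4·1+0·1=1.25; next y=-7/10·0+3/4·1.25=0.9375
n=1: y=0.9375, sp=1, e=sp−y=0.0625; I=1.0625, D=e−e_prev=-0.9375; u=0·0.0625+5/4·1.0625+0·(-0.9375)=1.328125; next y=-7/10·0.9375+3/4·1.328125≈0.339844
n=2: y≈0.339844, sp=1, e=sp−y≈0.660156; I≈1.722656, D=e−e_prev≈0.597656; u=0·0.660156+5/4·1.722656+0·0.597656≈2.153320; next y=-7/10·0.339844+3/4·2.153320≈1.377100
n=3: y≈1.377100, sp=1, e=sp−y≈-0.377100; I≈1.345557, D=e−e_prev≈-1.037256; u=0·(-0.377100)+5/4·1.345557+0·(-1.037256)≈1.681946; next y=-7/10·1.377100+3/4·1.681946≈0.297490
n=4: y≈0.297490, sp=1, e=sp−y≈0.702510; I≈2.048067, D=e−e_prev≈1.079610; u=0·0.702510+5/4·2.048067+0·1.079610≈2.560084; next y=-7/10·0.297490+3/4·2.560084≈1.711820
n=5: y≈1.711820, sp=1, e=sp−y≈-0.711820; I≈1.336247, D=e−e_prev≈-1.414330; u=0·(-0.711820)+5/4·1.336247+0·(-1.414330)≈1.670309; next y=-7/10·1.711820+3/4·1.670309≈0.054457
n=6: y≈0.054457, sp=1, e=sp−y≈0.945543; I≈2.281789, D=e−e_prev≈1.657363; u=0·0.945543+5/4·2.281789+0·1.657363≈2.852237; next y=-7/10·0.054457+3/4·2.852237≈2.101057
n=7: y≈2.101057, sp=1, e=sp−y≈-1.101057; I≈1.180732, D=e−e_prev≈-2.046600; u=0·(-1.101057)+5/4·1.180732+0·(-2.046600)≈1.475915; next y=-7/10·2.101057+3/4·1.475915≈-0.363804
n=8: y≈-0.363804, sp=1, e=sp−y≈1.363804; I≈2.544536, D=e−e_prev≈2.464861; u=0·1.363804+5/4·2.544536+0·2.464861≈3.180670; next y=-7/10·(-0.363804)+3/4·3.180670≈2.640165
n=9: y≈2.640165, sp=1, e=sp−y≈-1.640165; I≈0.904371, D=e−e_prev≈-3.003969; u=0·(-1.640165)+5/4·0.904371+0·(-3.003969)≈1.130463; next y=-7/10·2.640165+3/4·1.130463≈-1.000268

0 1 1.250 0.000
1 1 1.328 0.938
2 1 2.153 0.340
3 1 1.682 1.377
4 1 2.560 0.297
5 1 1.670 1.712
6 1 2.852 0.054
7 1 1.476 2.101
8 1 3.181 -0.364
9 1 1.130 2.640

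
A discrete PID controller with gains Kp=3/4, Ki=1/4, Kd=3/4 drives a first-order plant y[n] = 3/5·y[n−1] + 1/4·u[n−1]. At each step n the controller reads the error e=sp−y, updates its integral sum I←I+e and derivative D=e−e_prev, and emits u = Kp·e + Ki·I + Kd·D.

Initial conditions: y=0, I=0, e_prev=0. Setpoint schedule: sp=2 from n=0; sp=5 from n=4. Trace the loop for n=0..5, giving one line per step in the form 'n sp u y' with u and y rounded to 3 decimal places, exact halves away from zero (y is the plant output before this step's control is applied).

0 2 3.500 0.000
1 2 0.969 0.875
2 2 2.095 0.767
3 2 1.943 0.984
4 5 7.448 1.076
5 5 3.743 2.508

(exact arithmetic carried between steps; '≈' marks a value shown rounded to 6 d.p. or computed from one; I and e_prev carry over from the previous line; the table rounds u and y to 3 d.p., halves away from zero)
n=0: y=0, sp=2, e=sp−y=2; I=2, D=e−e_prev=2; u=3/4·2+1/4·2+3/4·2=3.5; next y=3/5·0+1/4·3.5=0.875
n=1: y=0.875, sp=2, e=sp−y=1.125; I=3.125, D=e−e_prev=-0.875; u=3/4·1.125+1/4·3.125+3/4·(-0.875)=0.96875; next y=3/5·0.875+1/4·0.96875≈0.767188
n=2: y≈0.767188, sp=2, e=sp−y≈1.232813; I≈4.357813, D=e−e_prev≈0.107813; u=3/4·1.232813+1/4·4.357813+3/4·0.107813≈2.094922; next y=3/5·0.767188+1/4·2.094922≈0.984043
n=3: y≈0.984043, sp=2, e=sp−y≈1.015957; I≈5.373770, D=e−e_prev≈-0.216855; u=3/4·1.015957+1/4·5.373770+3/4·(-0.216855)≈1.942769; next y=3/5·0.984043+1/4·1.942769≈1.076118
n=4: y≈1.076118, sp=5, e=sp−y≈3.923882; I≈9.297652, D=e−e_prev≈2.907925; u=3/4·3.923882+1/4·9.297652+3/4·2.907925≈7.448268; next y=3/5·1.076118+1/4·7.448268≈2.507738
n=5: y≈2.507738, sp=5, e=sp−y≈2.492262; I≈11.789914, D=e−e_prev≈-1.431620; u=3/4·2.492262+1/4·11.789914+3/4·(-1.431620)≈3.742960; next y=3/5·2.507738+1/4·3.742960≈2.440383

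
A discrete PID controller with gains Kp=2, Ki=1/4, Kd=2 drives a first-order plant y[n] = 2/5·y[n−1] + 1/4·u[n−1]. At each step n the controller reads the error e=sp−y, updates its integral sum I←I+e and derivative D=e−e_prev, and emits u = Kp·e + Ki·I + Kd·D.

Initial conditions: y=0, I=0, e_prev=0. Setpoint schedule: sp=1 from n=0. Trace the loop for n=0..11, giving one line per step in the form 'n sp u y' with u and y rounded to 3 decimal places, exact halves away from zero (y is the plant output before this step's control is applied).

(exact arithmetic carried between steps; '≈' marks a value shown rounded to 6 d.p. or computed from one; I and e_prev carry over from the previous line; the table rounds u and y to 3 d.p., halves away from zero)
n=0: y=0, sp=1, e=sp−y=1; I=1, D=e−e_prev=1; u=2·1+1/4·1+2·1=4.25; next y=2/5·0+1/4·4.25=1.0625
n=1: y=1.0625, sp=1, e=sp−y=-0.0625; I=0.9375, D=e−e_prev=-1.0625; u=2·(-0.0625)+1/4·0.9375+2·(-1.0625)=-2.015625; next y=2/5·1.0625+1/4·(-2.015625)≈-0.078906
n=2: y≈-0.078906, sp=1, e=sp−y≈1.078906; I≈2.016406, D=e−e_prev≈1.141406; u=2·1.078906+1/4·2.016406+2·1.141406≈4.944727; next y=2/5·(-0.078906)+1/4·4.944727≈1.204619
n=3: y≈1.204619, sp=1, e=sp−y≈-0.204619; I≈1.811787, D=e−e_prev≈-1.283525; u=2·(-0.204619)+1/4·1.811787+2·(-1.283525)≈-2.523342; next y=2/5·1.204619+1/4·(-2.523342)≈-0.148988
n=4: y≈-0.148988, sp=1, e=sp−y≈1.148988; I≈2.960775, D=e−e_prev≈1.353607; u=2·1.148988+1/4·2.960775+2·1.353607≈5.745384; next y=2/5·(-0.148988)+1/4·5.745384≈1.376751
n=5: y≈1.376751, sp=1, e=sp−y≈-0.376751; I≈2.584024, D=e−e_prev≈-1.525739; u=2·(-0.376751)+1/4·2.584024+2·(-1.525739)≈-3.158973; next y=2/5·1.376751+1/4·(-3.158973)≈-0.239043
n=6: y≈-0.239043, sp=1, e=sp−y≈1.239043; I≈3.823067, D=e−e_prev≈1.615794; u=2·1.239043+1/4·3.823067+2·1.615794≈6.665440; next y=2/5·(-0.239043)+1/4·6.665440≈1.570743
n=7: y≈1.570743, sp=1, e=sp−y≈-0.570743; I≈3.252324, D=e−e_prev≈-1.809786; u=2·(-0.570743)+1/4·3.252324+2·(-1.809786)≈-3.947976; next y=2/5·1.570743+1/4·(-3.947976)≈-0.358697
n=8: y≈-0.358697, sp=1, e=sp−y≈1.358697; I≈4.611021, D=e−e_prev≈1.929440; u=2·1.358697+1/4·4.611021+2·1.929440≈7.729028; next y=2/5·(-0.358697)+1/4·7.729028≈1.788778
n=9: y≈1.788778, sp=1, e=sp−y≈-0.788778; I≈3.822243, D=e−e_prev≈-2.147475; u=2·(-0.788778)+1/4·3.822243+2·(-2.147475)≈-4.916946; next y=2/5·1.788778+1/4·(-4.916946)≈-0.513725
n=10: y≈-0.513725, sp=1, e=sp−y≈1.513725; I≈5.335968, D=e−e_prev≈2.302504; u=2·1.513725+1/4·5.335968+2·2.302504≈8.966450; next y=2/5·(-0.513725)+1/4·8.966450≈2.036122
n=11: y≈2.036122, sp=1, e=sp−y≈-1.036122; I≈4.299846, D=e−e_prev≈-2.549848; u=2·(-1.036122)+1/4·4.299846+2·(-2.549848)≈-6.096978; next y=2/5·2.036122+1/4·(-6.096978)≈-0.709796

0 1 4.250 0.000
1 1 -2.016 1.063
2 1 4.945 -0.079
3 1 -2.523 1.205
4 1 5.745 -0.149
5 1 -3.159 1.377
6 1 6.665 -0.239
7 1 -3.948 1.571
8 1 7.729 -0.359
9 1 -4.917 1.789
10 1 8.966 -0.514
11 1 -6.097 2.036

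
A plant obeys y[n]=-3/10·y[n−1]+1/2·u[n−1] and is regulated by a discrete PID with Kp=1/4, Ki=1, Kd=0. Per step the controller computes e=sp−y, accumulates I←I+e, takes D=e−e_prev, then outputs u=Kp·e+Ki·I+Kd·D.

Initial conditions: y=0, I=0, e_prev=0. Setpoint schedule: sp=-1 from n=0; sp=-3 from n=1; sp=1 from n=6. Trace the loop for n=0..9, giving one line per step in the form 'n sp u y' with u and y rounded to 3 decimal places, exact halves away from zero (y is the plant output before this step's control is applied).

(exact arithmetic carried between steps; '≈' marks a value shown rounded to 6 d.p. or computed from one; I and e_prev carry over from the previous line; the table rounds u and y to 3 d.p., halves away from zero)
n=0: y=0, sp=-1, e=sp−y=-1; I=-1, D=e−e_prev=-1; u=1/4·(-1)+1·(-1)+0·(-1)=-1.25; next y=-3/10·0+1/2·(-1.25)=-0.625
n=1: y=-0.625, sp=-3, e=sp−y=-2.375; I=-3.375, D=e−e_prev=-1.375; u=1/4·(-2.375)+1·(-3.375)+0·(-1.375)=-3.96875; next y=-3/10·(-0.625)+1/2·(-3.96875)=-1.796875
n=2: y=-1.796875, sp=-3, e=sp−y=-1.203125; I=-4.578125, D=e−e_prev=1.171875; u=1/4·(-1.203125)+1·(-4.578125)+0·1.171875≈-4.878906; next y=-3/10·(-1.796875)+1/2·(-4.878906)≈-1.900391
n=3: y≈-1.900391, sp=-3, e=sp−y≈-1.099609; I≈-5.677734, D=e−e_prev≈0.103516; u=1/4·(-1.099609)+1·(-5.677734)+0·0.103516≈-5.952637; next y=-3/10·(-1.900391)+1/2·(-5.952637)≈-2.406201
n=4: y≈-2.406201, sp=-3, e=sp−y≈-0.593799; I≈-6.271533, D=e−e_prev≈0.505811; u=1/4·(-0.593799)+1·(-6.271533)+0·0.505811≈-6.419983; next y=-3/10·(-2.406201)+1/2·(-6.419983)≈-2.488131
n=5: y≈-2.488131, sp=-3, e=sp−y≈-0.511869; I≈-6.783402, D=e−e_prev≈0.081930; u=1/4·(-0.511869)+1·(-6.783402)+0·0.081930≈-6.911369; next y=-3/10·(-2.488131)+1/2·(-6.911369)≈-2.709245
n=6: y≈-2.709245, sp=1, e=sp−y≈3.709245; I≈-3.074157, D=e−e_prev≈4.221114; u=1/4·3.709245+1·(-3.074157)+0·4.221114≈-2.146845; next y=-3/10·(-2.709245)+1/2·(-2.146845)≈-0.260649
n=7: y≈-0.260649, sp=1, e=sp−y≈1.260649; I≈-1.813508, D=e−e_prev≈-2.448596; u=1/4·1.260649+1·(-1.813508)+0·(-2.448596)≈-1.498345; next y=-3/10·(-0.260649)+1/2·(-1.498345)≈-0.670978
n=8: y≈-0.670978, sp=1, e=sp−y≈1.670978; I≈-0.142530, D=e−e_prev≈0.410329; u=1/4·1.670978+1·(-0.142530)+0·0.410329≈0.275215; next y=-3/10·(-0.670978)+1/2·0.275215≈0.338901
n=9: y≈0.338901, sp=1, e=sp−y≈0.661099; I≈0.518570, D=e−e_prev≈-1.009879; u=1/4·0.661099+1·0.518570+0·(-1.009879)≈0.683844; next y=-3/10·0.338901+1/2·0.683844≈0.240252

0 -1 -1.250 0.000
1 -3 -3.969 -0.625
2 -3 -4.879 -1.797
3 -3 -5.953 -1.900
4 -3 -6.420 -2.406
5 -3 -6.911 -2.488
6 1 -2.147 -2.709
7 1 -1.498 -0.261
8 1 0.275 -0.671
9 1 0.684 0.339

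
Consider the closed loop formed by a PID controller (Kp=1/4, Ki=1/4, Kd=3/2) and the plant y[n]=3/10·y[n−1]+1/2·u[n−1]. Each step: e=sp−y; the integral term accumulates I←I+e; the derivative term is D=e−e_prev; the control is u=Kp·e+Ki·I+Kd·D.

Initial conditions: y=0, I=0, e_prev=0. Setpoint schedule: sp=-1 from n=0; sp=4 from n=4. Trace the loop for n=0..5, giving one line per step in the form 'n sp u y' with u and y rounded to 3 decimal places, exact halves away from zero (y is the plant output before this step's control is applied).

0 -1 -2.000 0.000
1 -1 1.250 -1.000
2 -1 -2.900 0.325
3 -1 2.111 -1.353
4 4 5.678 0.650
5 4 -2.749 3.034

(exact arithmetic carried between steps; '≈' marks a value shown rounded to 6 d.p. or computed from one; I and e_prev carry over from the previous line; the table rounds u and y to 3 d.p., halves away from zero)
n=0: y=0, sp=-1, e=sp−y=-1; I=-1, D=e−e_prev=-1; u=1/4·(-1)+1/4·(-1)+3/2·(-1)=-2; next y=3/10·0+1/2·(-2)=-1
n=1: y=-1, sp=-1, e=sp−y=0; I=-1, D=e−e_prev=1; u=1/4·0+1/4·(-1)+3/2·1=1.25; next y=3/10·(-1)+1/2·1.25=0.325
n=2: y=0.325, sp=-1, e=sp−y=-1.325; I=-2.325, D=e−e_prev=-1.325; u=1/4·(-1.325)+1/4·(-2.325)+3/2·(-1.325)=-2.9; next y=3/10·0.325+1/2·(-2.9)=-1.3525
n=3: y=-1.3525, sp=-1, e=sp−y=0.3525; I=-1.9725, D=e−e_prev=1.6775; u=1/4·0.3525+1/4·(-1.9725)+3/2·1.6775=2.11125; next y=3/10·(-1.3525)+1/2·2.11125=0.649875
n=4: y=0.649875, sp=4, e=sp−y=3.350125; I=1.377625, D=e−e_prev=2.997625; u=1/4·3.350125+1/4·1.377625+3/2·2.997625=5.678375; next y=3/10·0.649875+1/2·5.678375=3.03415
n=5: y=3.03415, sp=4, e=sp−y=0.96585; I=2.343475, D=e−e_prev=-2.384275; u=1/4·0.96585+1/4·2.343475+3/2·(-2.384275)≈-2.749081; next y=3/10·3.03415+1/2·(-2.749081)≈-0.464296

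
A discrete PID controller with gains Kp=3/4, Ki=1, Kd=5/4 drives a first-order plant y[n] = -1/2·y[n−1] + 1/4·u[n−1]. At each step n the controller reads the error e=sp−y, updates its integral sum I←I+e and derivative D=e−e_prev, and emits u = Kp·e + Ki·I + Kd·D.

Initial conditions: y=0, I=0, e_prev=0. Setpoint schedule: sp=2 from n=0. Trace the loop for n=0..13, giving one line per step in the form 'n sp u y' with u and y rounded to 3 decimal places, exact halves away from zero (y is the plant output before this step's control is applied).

(exact arithmetic carried between steps; '≈' marks a value shown rounded to 6 d.p. or computed from one; I and e_prev carry over from the previous line; the table rounds u and y to 3 d.p., halves away from zero)
n=0: y=0, sp=2, e=sp−y=2; I=2, D=e−e_prev=2; u=3/4·2+1·2+5/4·2=6; next y=-1/2·0+1/4·6=1.5
n=1: y=1.5, sp=2, e=sp−y=0.5; I=2.5, D=e−e_prev=-1.5; u=3/4·0.5+1·2.5+5/4·(-1.5)=1; next y=-1/2·1.5+1/4·1=-0.5
n=2: y=-0.5, sp=2, e=sp−y=2.5; I=5, D=e−e_prev=2; u=3/4·2.5+1·5+5/4·2=9.375; next y=-1/2·(-0.5)+1/4·9.375=2.59375
n=3: y=2.59375, sp=2, e=sp−y=-0.59375; I=4.40625, D=e−e_prev=-3.09375; u=3/4·(-0.59375)+1·4.40625+5/4·(-3.09375)=0.09375; next y=-1/2·2.59375+1/4·0.09375≈-1.273438
n=4: y≈-1.273438, sp=2, e=sp−y≈3.273438; I≈7.679688, D=e−e_prev≈3.867188; u=3/4·3.273438+1·7.679688+5/4·3.867188≈14.96875; next y=-1/2·(-1.273438)+1/4·14.96875≈4.378906
n=5: y≈4.378906, sp=2, e=sp−y≈-2.378906; I≈5.300781, D=e−e_prev≈-5.652344; u=3/4·(-2.378906)+1·5.300781+5/4·(-5.652344)≈-3.548828; next y=-1/2·4.378906+1/4·(-3.548828)≈-3.076660
n=6: y≈-3.076660, sp=2, e=sp−y≈5.076660; I≈10.377441, D=e−e_prev≈7.455566; u=3/4·5.076660+1·10.377441+5/4·7.455566≈23.504395; next y=-1/2·(-3.076660)+1/4·23.504395≈7.414429
n=7: y≈7.414429, sp=2, e=sp−y≈-5.414429; I≈4.963013, D=e−e_prev≈-10.491089; u=3/4·(-5.414429)+1·4.963013+5/4·(-10.491089)≈-12.211670; next y=-1/2·7.414429+1/4·(-12.211670)≈-6.760132
n=8: y≈-6.760132, sp=2, e=sp−y≈8.760132; I≈13.723145, D=e−e_prev≈14.174561; u=3/4·8.760132+1·13.723145+5/4·14.174561≈38.011444; next y=-1/2·(-6.760132)+1/4·38.011444≈12.882927
n=9: y≈12.882927, sp=2, e=sp−y≈-10.882927; I≈2.840218, D=e−e_prev≈-19.643059; u=3/4·(-10.882927)+1·2.840218+5/4·(-19.643059)≈-29.875801; next y=-1/2·12.882927+1/4·(-29.875801)≈-13.910414
n=10: y≈-13.910414, sp=2, e=sp−y≈15.910414; I≈18.750631, D=e−e_prev≈26.793341; u=3/4·15.910414+1·18.750631+5/4·26.793341≈64.175117; next y=-1/2·(-13.910414)+1/4·64.175117≈22.998986
n=11: y≈22.998986, sp=2, e=sp−y≈-20.998986; I≈-2.248355, D=e−e_prev≈-36.909400; u=3/4·(-20.998986)+1·(-2.248355)+5/4·(-36.909400)≈-64.134345; next y=-1/2·22.998986+1/4·(-64.134345)≈-27.533079
n=12: y≈-27.533079, sp=2, e=sp−y≈29.533079; I≈27.284724, D=e−e_prev≈50.532066; u=3/4·29.533079+1·27.284724+5/4·50.532066≈112.599616; next y=-1/2·(-27.533079)+1/4·112.599616≈41.916444
n=13: y≈41.916444, sp=2, e=sp−y≈-39.916444; I≈-12.631719, D=e−e_prev≈-69.449523; u=3/4·(-39.916444)+1·(-12.631719)+5/4·(-69.449523)≈-129.380955; next y=-1/2·41.916444+1/4·(-129.380955)≈-53.303461

0 2 6.000 0.000
1 2 1.000 1.500
2 2 9.375 -0.500
3 2 0.094 2.594
4 2 14.969 -1.273
5 2 -3.549 4.379
6 2 23.504 -3.077
7 2 -12.212 7.414
8 2 38.011 -6.760
9 2 -29.876 12.883
10 2 64.175 -13.910
11 2 -64.134 22.999
12 2 112.600 -27.533
13 2 -129.381 41.916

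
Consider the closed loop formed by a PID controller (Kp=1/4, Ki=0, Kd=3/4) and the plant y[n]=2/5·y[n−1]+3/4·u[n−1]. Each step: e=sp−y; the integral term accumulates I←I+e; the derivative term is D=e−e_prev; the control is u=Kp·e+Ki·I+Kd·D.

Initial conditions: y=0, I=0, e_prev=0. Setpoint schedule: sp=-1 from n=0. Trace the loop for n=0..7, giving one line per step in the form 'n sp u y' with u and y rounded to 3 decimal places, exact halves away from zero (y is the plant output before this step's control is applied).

(exact arithmetic carried between steps; '≈' marks a value shown rounded to 6 d.p. or computed from one; I and e_prev carry over from the previous line; the table rounds u and y to 3 d.p., halves away from zero)
n=0: y=0, sp=-1, e=sp−y=-1; I=-1, D=e−e_prev=-1; u=1/4·(-1)+0·(-1)+3/4·(-1)=-1; next y=2/5·0+3/4·(-1)=-0.75
n=1: y=-0.75, sp=-1, e=sp−y=-0.25; I=-1.25, D=e−e_prev=0.75; u=1/4·(-0.25)+0·(-1.25)+3/4·0.75=0.5; next y=2/5·(-0.75)+3/4·0.5=0.075
n=2: y=0.075, sp=-1, e=sp−y=-1.075; I=-2.325, D=e−e_prev=-0.825; u=1/4·(-1.075)+0·(-2.325)+3/4·(-0.825)=-0.8875; next y=2/5·0.075+3/4·(-0.8875)=-0.635625
n=3: y=-0.635625, sp=-1, e=sp−y=-0.364375; I=-2.689375, D=e−e_prev=0.710625; u=1/4·(-0.364375)+0·(-2.689375)+3/4·0.710625=0.441875; next y=2/5·(-0.635625)+3/4·0.441875≈0.077156
n=4: y≈0.077156, sp=-1, e=sp−y≈-1.077156; I≈-3.766531, D=e−e_prev≈-0.712781; u=1/4·(-1.077156)+0·(-3.766531)+3/4·(-0.712781)≈-0.803875; next y=2/5·0.077156+3/4·(-0.803875)≈-0.572044
n=5: y≈-0.572044, sp=-1, e=sp−y≈-0.427956; I≈-4.194488, D=e−e_prev≈0.6492; u=1/4·(-0.427956)+0·(-4.194488)+3/4·0.6492≈0.379911; next y=2/5·(-0.572044)+3/4·0.379911≈0.056116
n=6: y≈0.056116, sp=-1, e=sp−y≈-1.056116; I≈-5.250603, D=e−e_prev≈-0.628159; u=1/4·(-1.056116)+0·(-5.250603)+3/4·(-0.628159)≈-0.735149; next y=2/5·0.056116+3/4·(-0.735149)≈-0.528915
n=7: y≈-0.528915, sp=-1, e=sp−y≈-0.471085; I≈-5.721688, D=e−e_prev≈0.585031; u=1/4·(-0.471085)+0·(-5.721688)+3/4·0.585031≈0.321002; next y=2/5·(-0.528915)+3/4·0.321002≈0.029185

0 -1 -1.000 0.000
1 -1 0.500 -0.750
2 -1 -0.888 0.075
3 -1 0.442 -0.636
4 -1 -0.804 0.077
5 -1 0.380 -0.572
6 -1 -0.735 0.056
7 -1 0.321 -0.529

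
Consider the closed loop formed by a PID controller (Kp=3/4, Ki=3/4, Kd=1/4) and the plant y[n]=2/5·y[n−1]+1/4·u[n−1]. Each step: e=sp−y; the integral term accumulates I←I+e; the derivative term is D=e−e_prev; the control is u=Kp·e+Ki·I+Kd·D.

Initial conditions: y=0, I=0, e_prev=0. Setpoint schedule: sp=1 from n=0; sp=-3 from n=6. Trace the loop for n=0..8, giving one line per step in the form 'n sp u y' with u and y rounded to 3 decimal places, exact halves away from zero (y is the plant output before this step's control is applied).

(exact arithmetic carried between steps; '≈' marks a value shown rounded to 6 d.p. or computed from one; I and e_prev carry over from the previous line; the table rounds u and y to 3 d.p., halves away from zero)
n=0: y=0, sp=1, e=sp−y=1; I=1, D=e−e_prev=1; u=3/4·1+3/4·1+1/4·1=1.75; next y=2/5·0+1/4·1.75=0.4375
n=1: y=0.4375, sp=1, e=sp−y=0.5625; I=1.5625, D=e−e_prev=-0.4375; u=3/4·0.5625+3/4·1.5625+1/4·(-0.4375)=1.484375; next y=2/5·0.4375+1/4·1.484375≈0.546094
n=2: y≈0.546094, sp=1, e=sp−y≈0.453906; I≈2.016406, D=e−e_prev≈-0.108594; u=3/4·0.453906+3/4·2.016406+1/4·(-0.108594)≈1.825586; next y=2/5·0.546094+1/4·1.825586≈0.674834
n=3: y≈0.674834, sp=1, e=sp−y≈0.325166; I≈2.341572, D=e−e_prev≈-0.128740; u=3/4·0.325166+3/4·2.341572+1/4·(-0.128740)≈1.967869; next y=2/5·0.674834+1/4·1.967869≈0.761901
n=4: y≈0.761901, sp=1, e=sp−y≈0.238099; I≈2.579672, D=e−e_prev≈-0.087067; u=3/4·0.238099+3/4·2.579672+1/4·(-0.087067)≈2.091561; next y=2/5·0.761901+1/4·2.091561≈0.827651
n=5: y≈0.827651, sp=1, e=sp−y≈0.172349; I≈2.752021, D=e−e_prev≈-0.065750; u=3/4·0.172349+3/4·2.752021+1/4·(-0.065750)≈2.176840; next y=2/5·0.827651+1/4·2.176840≈0.875270
n=6: y≈0.875270, sp=-3, e=sp−y≈-3.875270; I≈-1.123249, D=e−e_prev≈-4.047620; u=3/4·(-3.875270)+3/4·(-1.123249)+1/4·(-4.047620)≈-4.760795; next y=2/5·0.875270+1/4·(-4.760795)≈-0.840091
n=7: y≈-0.840091, sp=-3, e=sp−y≈-2.159909; I≈-3.283159, D=e−e_prev≈1.715361; u=3/4·(-2.159909)+3/4·(-3.283159)+1/4·1.715361≈-3.653461; next y=2/5·(-0.840091)+1/4·(-3.653461)≈-1.249401
n=8: y≈-1.249401, sp=-3, e=sp−y≈-1.750599; I≈-5.033757, D=e−e_prev≈0.409311; u=3/4·(-1.750599)+3/4·(-5.033757)+1/4·0.409311≈-4.985939; next y=2/5·(-1.249401)+1/4·(-4.985939)≈-1.746245

0 1 1.750 0.000
1 1 1.484 0.438
2 1 1.826 0.546
3 1 1.968 0.675
4 1 2.092 0.762
5 1 2.177 0.828
6 -3 -4.761 0.875
7 -3 -3.653 -0.840
8 -3 -4.986 -1.249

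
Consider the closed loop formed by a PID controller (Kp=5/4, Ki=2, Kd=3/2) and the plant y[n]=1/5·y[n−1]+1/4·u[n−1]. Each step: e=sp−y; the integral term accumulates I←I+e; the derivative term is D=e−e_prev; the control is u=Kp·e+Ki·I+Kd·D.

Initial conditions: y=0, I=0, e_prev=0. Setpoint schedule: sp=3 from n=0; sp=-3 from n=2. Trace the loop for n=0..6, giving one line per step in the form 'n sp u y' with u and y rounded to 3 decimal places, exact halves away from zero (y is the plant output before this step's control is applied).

0 3 14.250 0.000
1 3 -1.172 3.563
2 -3 -10.524 0.420
3 -3 1.014 -2.547
4 -3 -15.225 -0.256
5 -3 -0.169 -3.857
6 -3 -18.314 -0.814

(exact arithmetic carried between steps; '≈' marks a value shown rounded to 6 d.p. or computed from one; I and e_prev carry over from the previous line; the table rounds u and y to 3 d.p., halves away from zero)
n=0: y=0, sp=3, e=sp−y=3; I=3, D=e−e_prev=3; u=5/4·3+2·3+3/2·3=14.25; next y=1/5·0+1/4·14.25=3.5625
n=1: y=3.5625, sp=3, e=sp−y=-0.5625; I=2.4375, D=e−e_prev=-3.5625; u=5/4·(-0.5625)+2·2.4375+3/2·(-3.5625)=-1.171875; next y=1/5·3.5625+1/4·(-1.171875)≈0.419531
n=2: y≈0.419531, sp=-3, e=sp−y≈-3.419531; I≈-0.982031, D=e−e_prev≈-2.857031; u=5/4·(-3.419531)+2·(-0.982031)+3/2·(-2.857031)≈-10.524023; next y=1/5·0.419531+1/4·(-10.524023)≈-2.547100
n=3: y≈-2.547100, sp=-3, e=sp−y≈-0.452900; I≈-1.434932, D=e−e_prev≈2.966631; u=5/4·(-0.452900)+2·(-1.434932)+3/2·2.966631≈1.013958; next y=1/5·(-2.547100)+1/4·1.013958≈-0.255931
n=4: y≈-0.255931, sp=-3, e=sp−y≈-2.744069; I≈-4.179001, D=e−e_prev≈-2.291169; u=5/4·(-2.744069)+2·(-4.179001)+3/2·(-2.291169)≈-15.224843; next y=1/5·(-0.255931)+1/4·(-15.224843)≈-3.857397
n=5: y≈-3.857397, sp=-3, e=sp−y≈0.857397; I≈-3.321604, D=e−e_prev≈3.601466; u=5/4·0.857397+2·(-3.321604)+3/2·3.601466≈-0.169263; next y=1/5·(-3.857397)+1/4·(-0.169263)≈-0.813795
n=6: y≈-0.813795, sp=-3, e=sp−y≈-2.186205; I≈-5.507809, D=e−e_prev≈-3.043602; u=5/4·(-2.186205)+2·(-5.507809)+3/2·(-3.043602)≈-18.313777; next y=1/5·(-0.813795)+1/4·(-18.313777)≈-4.741203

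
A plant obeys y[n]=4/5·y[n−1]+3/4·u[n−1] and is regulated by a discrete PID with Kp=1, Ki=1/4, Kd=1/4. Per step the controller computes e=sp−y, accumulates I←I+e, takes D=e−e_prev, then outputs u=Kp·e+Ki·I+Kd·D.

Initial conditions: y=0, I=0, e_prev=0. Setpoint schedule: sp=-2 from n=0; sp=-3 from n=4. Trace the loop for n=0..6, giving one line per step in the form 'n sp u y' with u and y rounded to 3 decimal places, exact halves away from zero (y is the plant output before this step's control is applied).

0 -2 -3.000 0.000
1 -2 0.375 -2.250
2 -2 -1.222 -1.519
3 -2 -0.240 -2.131
4 -3 -2.230 -1.885
5 -3 -0.254 -3.181
6 -3 -1.201 -2.735

(exact arithmetic carried between steps; '≈' marks a value shown rounded to 6 d.p. or computed from one; I and e_prev carry over from the previous line; the table rounds u and y to 3 d.p., halves away from zero)
n=0: y=0, sp=-2, e=sp−y=-2; I=-2, D=e−e_prev=-2; u=1·(-2)+1/4·(-2)+1/4·(-2)=-3; next y=4/5·0+3/4·(-3)=-2.25
n=1: y=-2.25, sp=-2, e=sp−y=0.25; I=-1.75, D=e−e_prev=2.25; u=1·0.25+1/4·(-1.75)+1/4·2.25=0.375; next y=4/5·(-2.25)+3/4·0.375=-1.51875
n=2: y=-1.51875, sp=-2, e=sp−y=-0.48125; I=-2.23125, D=e−e_prev=-0.73125; u=1·(-0.48125)+1/4·(-2.23125)+1/4·(-0.73125)=-1.221875; next y=4/5·(-1.51875)+3/4·(-1.221875)≈-2.131406
n=3: y≈-2.131406, sp=-2, e=sp−y≈0.131406; I≈-2.099844, D=e−e_prev≈0.612656; u=1·0.131406+1/4·(-2.099844)+1/4·0.612656≈-0.240391; next y=4/5·(-2.131406)+3/4·(-0.240391)≈-1.885418
n=4: y≈-1.885418, sp=-3, e=sp−y≈-1.114582; I≈-3.214426, D=e−e_prev≈-1.245988; u=1·(-1.114582)+1/4·(-3.214426)+1/4·(-1.245988)≈-2.229686; next y=4/5·(-1.885418)+3/4·(-2.229686)≈-3.180599
n=5: y≈-3.180599, sp=-3, e=sp−y≈0.180599; I≈-3.033827, D=e−e_prev≈1.295181; u=1·0.180599+1/4·(-3.033827)+1/4·1.295181≈-0.254063; next y=4/5·(-3.180599)+3/4·(-0.254063)≈-2.735026
n=6: y≈-2.735026, sp=-3, e=sp−y≈-0.264974; I≈-3.298801, D=e−e_prev≈-0.445572; u=1·(-0.264974)+1/4·(-3.298801)+1/4·(-0.445572)≈-1.201067; next y=4/5·(-2.735026)+3/4·(-1.201067)≈-3.088821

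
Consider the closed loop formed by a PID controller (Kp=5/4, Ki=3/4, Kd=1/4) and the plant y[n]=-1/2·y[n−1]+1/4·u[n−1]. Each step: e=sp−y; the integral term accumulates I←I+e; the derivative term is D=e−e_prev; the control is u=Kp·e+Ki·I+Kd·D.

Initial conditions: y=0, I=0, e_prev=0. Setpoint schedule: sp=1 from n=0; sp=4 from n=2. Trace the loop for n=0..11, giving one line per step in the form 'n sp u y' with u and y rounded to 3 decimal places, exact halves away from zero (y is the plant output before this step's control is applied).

0 1 2.250 0.000
1 1 1.484 0.563
2 4 9.767 0.090
3 4 6.641 2.397
4 4 12.773 0.462
5 4 9.317 2.962
6 4 15.478 0.848
7 4 11.469 3.445
8 4 17.711 1.144
9 4 13.178 3.856
10 4 19.564 1.367
11 4 14.524 4.208

(exact arithmetic carried between steps; '≈' marks a value shown rounded to 6 d.p. or computed from one; I and e_prev carry over from the previous line; the table rounds u and y to 3 d.p., halves away from zero)
n=0: y=0, sp=1, e=sp−y=1; I=1, D=e−e_prev=1; u=5/4·1+3/4·1+1/4·1=2.25; next y=-1/2·0+1/4·2.25=0.5625
n=1: y=0.5625, sp=1, e=sp−y=0.4375; I=1.4375, D=e−e_prev=-0.5625; u=5/4·0.4375+3/4·1.4375+1/4·(-0.5625)=1.484375; next y=-1/2·0.5625+1/4·1.484375≈0.089844
n=2: y≈0.089844, sp=4, e=sp−y≈3.910156; I≈5.347656, D=e−e_prev≈3.472656; u=5/4·3.910156+3/4·5.347656+1/4·3.472656≈9.766602; next y=-1/2·0.089844+1/4·9.766602≈2.396729
n=3: y≈2.396729, sp=4, e=sp−y≈1.603271; I≈6.950928, D=e−e_prev≈-2.306885; u=5/4·1.603271+3/4·6.950928+1/4·(-2.306885)≈6.640564; next y=-1/2·2.396729+1/4·6.640564≈0.461777
n=4: y≈0.461777, sp=4, e=sp−y≈3.538223; I≈10.489151, D=e−e_prev≈1.934952; u=5/4·3.538223+3/4·10.489151+1/4·1.934952≈12.773380; next y=-1/2·0.461777+1/4·12.773380≈2.962457
n=5: y≈2.962457, sp=4, e=sp−y≈1.037543; I≈11.526694, D=e−e_prev≈-2.500680; u=5/4·1.037543+3/4·11.526694+1/4·(-2.500680)≈9.316780; next y=-1/2·2.962457+1/4·9.316780≈0.847967
n=6: y≈0.847967, sp=4, e=sp−y≈3.152033; I≈14.678728, D=e−e_prev≈2.114490; u=5/4·3.152033+3/4·14.678728+1/4·2.114490≈15.477710; next y=-1/2·0.847967+1/4·15.477710≈3.445444
n=7: y≈3.445444, sp=4, e=sp−y≈0.554556; I≈15.233283, D=e−e_prev≈-2.597478; u=5/4·0.554556+3/4·15.233283+1/4·(-2.597478)≈11.468788; next y=-1/2·3.445444+1/4·11.468788≈1.144475
n=8: y≈1.144475, sp=4, e=sp−y≈2.855525; I≈18.088809, D=e−e_prev≈2.300969; u=5/4·2.855525+3/4·18.088809+1/4·2.300969≈17.711255; next y=-1/2·1.144475+1/4·17.711255≈3.855576
n=9: y≈3.855576, sp=4, e=sp−y≈0.144424; I≈18.233232, D=e−e_prev≈-2.711101; u=5/4·0.144424+3/4·18.233232+1/4·(-2.711101)≈13.177678; next y=-1/2·3.855576+1/4·13.177678≈1.366631
n=10: y≈1.366631, sp=4, e=sp−y≈2.633369; I≈20.866601, D=e−e_prev≈2.488945; u=5/4·2.633369+3/4·20.866601+1/4·2.488945≈19.563898; next y=-1/2·1.366631+1/4·19.563898≈4.207659
n=11: y≈4.207659, sp=4, e=sp−y≈-0.207659; I≈20.658942, D=e−e_prev≈-2.841027; u=5/4·(-0.207659)+3/4·20.658942+1/4·(-2.841027)≈14.524376; next y=-1/2·4.207659+1/4·14.524376≈1.527265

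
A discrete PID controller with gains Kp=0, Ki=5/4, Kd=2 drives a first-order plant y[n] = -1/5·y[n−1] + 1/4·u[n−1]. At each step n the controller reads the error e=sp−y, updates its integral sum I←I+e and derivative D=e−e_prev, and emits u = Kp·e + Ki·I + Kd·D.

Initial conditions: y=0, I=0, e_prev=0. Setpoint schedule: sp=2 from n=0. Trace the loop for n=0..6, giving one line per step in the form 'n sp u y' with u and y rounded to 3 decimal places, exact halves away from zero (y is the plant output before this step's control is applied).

0 2 6.500 0.000
1 2 -0.281 1.625
2 2 10.004 -0.395
3 2 -0.713 2.580
4 2 15.154 -0.694
5 2 -3.046 3.927
6 2 21.579 -1.547

(exact arithmetic carried between steps; '≈' marks a value shown rounded to 6 d.p. or computed from one; I and e_prev carry over from the previous line; the table rounds u and y to 3 d.p., halves away from zero)
n=0: y=0, sp=2, e=sp−y=2; I=2, D=e−e_prev=2; u=0·2+5/4·2+2·2=6.5; next y=-1/5·0+1/4·6.5=1.625
n=1: y=1.625, sp=2, e=sp−y=0.375; I=2.375, D=e−e_prev=-1.625; u=0·0.375+5/4·2.375+2·(-1.625)=-0.28125; next y=-1/5·1.625+1/4·(-0.28125)≈-0.395313
n=2: y≈-0.395313, sp=2, e=sp−y≈2.395313; I≈4.770313, D=e−e_prev≈2.020313; u=0·2.395313+5/4·4.770313+2·2.020313≈10.003516; next y=-1/5·(-0.395313)+1/4·10.003516≈2.579941
n=3: y≈2.579941, sp=2, e=sp−y≈-0.579941; I≈4.190371, D=e−e_prev≈-2.975254; u=0·(-0.579941)+5/4·4.190371+2·(-2.975254)≈-0.712544; next y=-1/5·2.579941+1/4·(-0.712544)≈-0.694124
n=4: y≈-0.694124, sp=2, e=sp−y≈2.694124; I≈6.884495, D=e−e_prev≈3.274066; u=0·2.694124+5/4·6.884495+2·3.274066≈15.153751; next y=-1/5·(-0.694124)+1/4·15.153751≈3.927262
n=5: y≈3.927262, sp=2, e=sp−y≈-1.927262; I≈4.957233, D=e−e_prev≈-4.621387; u=0·(-1.927262)+5/4·4.957233+2·(-4.621387)≈-3.046232; next y=-1/5·3.927262+1/4·(-3.046232)≈-1.547011
n=6: y≈-1.547011, sp=2, e=sp−y≈3.547011; I≈8.504243, D=e−e_prev≈5.474273; u=0·3.547011+5/4·8.504243+2·5.474273≈21.578851; next y=-1/5·(-1.547011)+1/4·21.578851≈5.704115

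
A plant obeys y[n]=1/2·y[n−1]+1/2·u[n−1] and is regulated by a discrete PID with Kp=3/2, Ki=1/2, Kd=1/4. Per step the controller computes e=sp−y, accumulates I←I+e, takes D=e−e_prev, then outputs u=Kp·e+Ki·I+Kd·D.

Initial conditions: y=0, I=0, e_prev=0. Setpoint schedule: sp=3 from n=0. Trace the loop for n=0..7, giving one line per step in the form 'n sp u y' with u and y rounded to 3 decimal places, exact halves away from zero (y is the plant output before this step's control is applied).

0 3 6.750 0.000
1 3 -0.094 3.375
2 3 4.465 1.641
3 3 1.534 3.053
4 3 3.569 2.293
5 3 2.297 2.931
6 3 3.204 2.614
7 3 2.654 2.909

(exact arithmetic carried between steps; '≈' marks a value shown rounded to 6 d.p. or computed from one; I and e_prev carry over from the previous line; the table rounds u and y to 3 d.p., halves away from zero)
n=0: y=0, sp=3, e=sp−y=3; I=3, D=e−e_prev=3; u=3/2·3+1/2·3+1/4·3=6.75; next y=1/2·0+1/2·6.75=3.375
n=1: y=3.375, sp=3, e=sp−y=-0.375; I=2.625, D=e−e_prev=-3.375; u=3/2·(-0.375)+1/2·2.625+1/4·(-3.375)=-0.09375; next y=1/2·3.375+1/2·(-0.09375)=1.640625
n=2: y=1.640625, sp=3, e=sp−y=1.359375; I=3.984375, D=e−e_prev=1.734375; u=3/2·1.359375+1/2·3.984375+1/4·1.734375≈4.464844; next y=1/2·1.640625+1/2·4.464844≈3.052734
n=3: y≈3.052734, sp=3, e=sp−y≈-0.052734; I≈3.931641, D=e−e_prev≈-1.412109; u=3/2·(-0.052734)+1/2·3.931641+1/4·(-1.412109)≈1.533691; next y=1/2·3.052734+1/2·1.533691≈2.293213
n=4: y≈2.293213, sp=3, e=sp−y≈0.706787; I≈4.638428, D=e−e_prev≈0.759521; u=3/2·0.706787+1/2·4.638428+1/4·0.759521≈3.569275; next y=1/2·2.293213+1/2·3.569275≈2.931244
n=5: y≈2.931244, sp=3, e=sp−y≈0.068756; I≈4.707184, D=e−e_prev≈-0.638031; u=3/2·0.068756+1/2·4.707184+1/4·(-0.638031)≈2.297218; next y=1/2·2.931244+1/2·2.297218≈2.614231
n=6: y≈2.614231, sp=3, e=sp−y≈0.385769; I≈5.092953, D=e−e_prev≈0.317013; u=3/2·0.385769+1/2·5.092953+1/4·0.317013≈3.204383; next y=1/2·2.614231+1/2·3.204383≈2.909307
n=7: y≈2.909307, sp=3, e=sp−y≈0.090693; I≈5.183646, D=e−e_prev≈-0.295076; u=3/2·0.090693+1/2·5.183646+1/4·(-0.295076)≈2.654093; next y=1/2·2.909307+1/2·2.654093≈2.781700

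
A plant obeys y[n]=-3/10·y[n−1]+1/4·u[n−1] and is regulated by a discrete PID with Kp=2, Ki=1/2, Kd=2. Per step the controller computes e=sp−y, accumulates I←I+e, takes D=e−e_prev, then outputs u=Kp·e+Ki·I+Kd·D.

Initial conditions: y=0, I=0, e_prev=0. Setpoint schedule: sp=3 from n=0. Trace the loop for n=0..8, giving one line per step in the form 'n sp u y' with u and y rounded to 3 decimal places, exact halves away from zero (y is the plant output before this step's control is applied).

0 3 13.500 0.000
1 3 -6.188 3.375
2 3 27.080 -2.559
3 3 -27.446 7.538
4 3 65.452 -9.123
5 3 -88.810 19.100
6 3 171.231 -27.933
7 3 -263.408 51.188
8 3 466.519 -81.208

(exact arithmetic carried between steps; '≈' marks a value shown rounded to 6 d.p. or computed from one; I and e_prev carry over from the previous line; the table rounds u and y to 3 d.p., halves away from zero)
n=0: y=0, sp=3, e=sp−y=3; I=3, D=e−e_prev=3; u=2·3+1/2·3+2·3=13.5; next y=-3/10·0+1/4·13.5=3.375
n=1: y=3.375, sp=3, e=sp−y=-0.375; I=2.625, D=e−e_prev=-3.375; u=2·(-0.375)+1/2·2.625+2·(-3.375)=-6.1875; next y=-3/10·3.375+1/4·(-6.1875)=-2.559375
n=2: y=-2.559375, sp=3, e=sp−y=5.559375; I=8.184375, D=e−e_prev=5.934375; u=2·5.559375+1/2·8.184375+2·5.934375≈27.079688; next y=-3/10·(-2.559375)+1/4·27.079688≈7.537734
n=3: y≈7.537734, sp=3, e=sp−y≈-4.537734; I≈3.646641, D=e−e_prev≈-10.097109; u=2·(-4.537734)+1/2·3.646641+2·(-10.097109)≈-27.446367; next y=-3/10·7.537734+1/4·(-27.446367)≈-9.122912
n=4: y≈-9.122912, sp=3, e=sp−y≈12.122912; I≈15.769553, D=e−e_prev≈16.660646; u=2·12.122912+1/2·15.769553+2·16.660646≈65.451894; next y=-3/10·(-9.122912)+1/4·65.451894≈19.099847
n=5: y≈19.099847, sp=3, e=sp−y≈-16.099847; I≈-0.330294, D=e−e_prev≈-28.222759; u=2·(-16.099847)+1/2·(-0.330294)+2·(-28.222759)≈-88.810359; next y=-3/10·19.099847+1/4·(-88.810359)≈-27.932544
n=6: y≈-27.932544, sp=3, e=sp−y≈30.932544; I≈30.602250, D=e−e_prev≈47.032391; u=2·30.932544+1/2·30.602250+2·47.032391≈171.230995; next y=-3/10·(-27.932544)+1/4·171.230995≈51.187512
n=7: y≈51.187512, sp=3, e=sp−y≈-48.187512; I≈-17.585262, D=e−e_prev≈-79.120056; u=2·(-48.187512)+1/2·(-17.585262)+2·(-79.120056)≈-263.407767; next y=-3/10·51.187512+1/4·(-263.407767)≈-81.208195
n=8: y≈-81.208195, sp=3, e=sp−y≈84.208195; I≈66.622933, D=e−e_prev≈132.395707; u=2·84.208195+1/2·66.622933+2·132.395707≈466.519271; next y=-3/10·(-81.208195)+1/4·466.519271≈140.992276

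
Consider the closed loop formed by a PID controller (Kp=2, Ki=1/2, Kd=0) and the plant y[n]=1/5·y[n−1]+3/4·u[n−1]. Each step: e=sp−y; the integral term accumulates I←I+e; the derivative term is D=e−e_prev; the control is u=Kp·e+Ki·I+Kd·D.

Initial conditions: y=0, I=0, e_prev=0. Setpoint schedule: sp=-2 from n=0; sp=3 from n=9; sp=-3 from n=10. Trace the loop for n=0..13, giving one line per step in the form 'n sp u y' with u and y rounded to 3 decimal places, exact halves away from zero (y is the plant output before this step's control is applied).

(exact arithmetic carried between steps; '≈' marks a value shown rounded to 6 d.p. or computed from one; I and e_prev carry over from the previous line; the table rounds u and y to 3 d.p., halves away from zero)
n=0: y=0, sp=-2, e=sp−y=-2; I=-2, D=e−e_prev=-2; u=2·(-2)+1/2·(-2)+0·(-2)=-5; next y=1/5·0+3/4·(-5)=-3.75
n=1: y=-3.75, sp=-2, e=sp−y=1.75; I=-0.25, D=e−e_prev=3.75; u=2·1.75+1/2·(-0.25)+0·3.75=3.375; next y=1/5·(-3.75)+3/4·3.375=1.78125
n=2: y=1.78125, sp=-2, e=sp−y=-3.78125; I=-4.03125, D=e−e_prev=-5.53125; u=2·(-3.78125)+1/2·(-4.03125)+0·(-5.53125)=-9.578125; next y=1/5·1.78125+3/4·(-9.578125)≈-6.827344
n=3: y≈-6.827344, sp=-2, e=sp−y≈4.827344; I≈0.796094, D=e−e_prev≈8.608594; u=2·4.827344+1/2·0.796094+0·8.608594≈10.052734; next y=1/5·(-6.827344)+3/4·10.052734≈6.174082
n=4: y≈6.174082, sp=-2, e=sp−y≈-8.174082; I≈-7.377988, D=e−e_prev≈-13.001426; u=2·(-8.174082)+1/2·(-7.377988)+0·(-13.001426)≈-20.037158; next y=1/5·6.174082+3/4·(-20.037158)≈-13.793052
n=5: y≈-13.793052, sp=-2, e=sp−y≈11.793052; I≈4.415064, D=e−e_prev≈19.967134; u=2·11.793052+1/2·4.415064+0·19.967134≈25.793636; next y=1/5·(-13.793052)+3/4·25.793636≈16.586617
n=6: y≈16.586617, sp=-2, e=sp−y≈-18.586617; I≈-14.171553, D=e−e_prev≈-30.379669; u=2·(-18.586617)+1/2·(-14.171553)+0·(-30.379669)≈-44.259010; next y=1/5·16.586617+3/4·(-44.259010)≈-29.876934
n=7: y≈-29.876934, sp=-2, e=sp−y≈27.876934; I≈13.705381, D=e−e_prev≈46.463551; u=2·27.876934+1/2·13.705381+0·46.463551≈62.606559; next y=1/5·(-29.876934)+3/4·62.606559≈40.979533
n=8: y≈40.979533, sp=-2, e=sp−y≈-42.979533; I≈-29.274151, D=e−e_prev≈-70.856467; u=2·(-42.979533)+1/2·(-29.274151)+0·(-70.856467)≈-100.596141; next y=1/5·40.979533+3/4·(-100.596141)≈-67.251199
n=9: y≈-67.251199, sp=3, e=sp−y≈70.251199; I≈40.977048, D=e−e_prev≈113.230732; u=2·70.251199+1/2·40.977048+0·113.230732≈160.990922; next y=1/5·(-67.251199)+3/4·160.990922≈107.292952
n=10: y≈107.292952, sp=-3, e=sp−y≈-110.292952; I≈-69.315904, D=e−e_prev≈-180.544151; u=2·(-110.292952)+1/2·(-69.315904)+0·(-180.544151)≈-255.243856; next y=1/5·107.292952+3/4·(-255.243856)≈-169.974301
n=11: y≈-169.974301, sp=-3, e=sp−y≈166.974301; I≈97.658397, D=e−e_prev≈277.267253; u=2·166.974301+1/2·97.658397+0·277.267253≈382.777802; next y=1/5·(-169.974301)+3/4·382.777802≈253.088491
n=12: y≈253.088491, sp=-3, e=sp−y≈-256.088491; I≈-158.430093, D=e−e_prev≈-423.062792; u=2·(-256.088491)+1/2·(-158.430093)+0·(-423.062792)≈-591.392029; next y=1/5·253.088491+3/4·(-591.392029)≈-392.926323
n=13: y≈-392.926323, sp=-3, e=sp−y≈389.926323; I≈231.496230, D=e−e_prev≈646.014814; u=2·389.926323+1/2·231.496230+0·646.014814≈895.600761; next y=1/5·(-392.926323)+3/4·895.600761≈593.115306

0 -2 -5.000 0.000
1 -2 3.375 -3.750
2 -2 -9.578 1.781
3 -2 10.053 -6.827
4 -2 -20.037 6.174
5 -2 25.794 -13.793
6 -2 -44.259 16.587
7 -2 62.607 -29.877
8 -2 -100.596 40.980
9 3 160.991 -67.251
10 -3 -255.244 107.293
11 -3 382.778 -169.974
12 -3 -591.392 253.088
13 -3 895.601 -392.926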